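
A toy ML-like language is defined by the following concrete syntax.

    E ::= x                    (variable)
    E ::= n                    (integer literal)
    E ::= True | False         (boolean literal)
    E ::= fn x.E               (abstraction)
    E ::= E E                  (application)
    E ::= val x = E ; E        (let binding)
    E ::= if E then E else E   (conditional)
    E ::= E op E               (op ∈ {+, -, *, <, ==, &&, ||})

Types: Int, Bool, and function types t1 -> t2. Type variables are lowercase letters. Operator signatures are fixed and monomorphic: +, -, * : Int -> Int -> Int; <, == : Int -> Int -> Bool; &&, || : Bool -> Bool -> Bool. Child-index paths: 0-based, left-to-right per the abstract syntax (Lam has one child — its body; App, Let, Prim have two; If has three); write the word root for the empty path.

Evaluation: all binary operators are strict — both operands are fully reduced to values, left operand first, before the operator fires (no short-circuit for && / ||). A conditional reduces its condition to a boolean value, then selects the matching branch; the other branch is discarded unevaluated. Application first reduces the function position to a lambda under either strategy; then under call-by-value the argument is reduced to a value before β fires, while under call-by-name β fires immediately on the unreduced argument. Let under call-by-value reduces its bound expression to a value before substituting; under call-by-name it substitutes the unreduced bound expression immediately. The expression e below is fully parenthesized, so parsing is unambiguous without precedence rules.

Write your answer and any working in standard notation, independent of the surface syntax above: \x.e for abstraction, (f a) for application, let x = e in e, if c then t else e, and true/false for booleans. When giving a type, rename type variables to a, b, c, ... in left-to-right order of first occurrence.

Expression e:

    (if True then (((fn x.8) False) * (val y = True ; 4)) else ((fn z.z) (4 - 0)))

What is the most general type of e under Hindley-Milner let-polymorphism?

Answer: Int

Working:
  unify Bool ~ Bool
\x._ : a -> Int
  unify a -> Int ~ Bool -> b
  unify a ~ Bool
  unify Int ~ b
_ _ : Int
  unify Int ~ Int
let y : Bool
  unify Int ~ Int
z : c
\z._ : c -> c
  unify Int ~ Int
  unify Int ~ Int
  unify c -> c ~ Int -> d
  unify c ~ Int
  unify Int ~ d
_ _ : Int
  unify Int ~ Int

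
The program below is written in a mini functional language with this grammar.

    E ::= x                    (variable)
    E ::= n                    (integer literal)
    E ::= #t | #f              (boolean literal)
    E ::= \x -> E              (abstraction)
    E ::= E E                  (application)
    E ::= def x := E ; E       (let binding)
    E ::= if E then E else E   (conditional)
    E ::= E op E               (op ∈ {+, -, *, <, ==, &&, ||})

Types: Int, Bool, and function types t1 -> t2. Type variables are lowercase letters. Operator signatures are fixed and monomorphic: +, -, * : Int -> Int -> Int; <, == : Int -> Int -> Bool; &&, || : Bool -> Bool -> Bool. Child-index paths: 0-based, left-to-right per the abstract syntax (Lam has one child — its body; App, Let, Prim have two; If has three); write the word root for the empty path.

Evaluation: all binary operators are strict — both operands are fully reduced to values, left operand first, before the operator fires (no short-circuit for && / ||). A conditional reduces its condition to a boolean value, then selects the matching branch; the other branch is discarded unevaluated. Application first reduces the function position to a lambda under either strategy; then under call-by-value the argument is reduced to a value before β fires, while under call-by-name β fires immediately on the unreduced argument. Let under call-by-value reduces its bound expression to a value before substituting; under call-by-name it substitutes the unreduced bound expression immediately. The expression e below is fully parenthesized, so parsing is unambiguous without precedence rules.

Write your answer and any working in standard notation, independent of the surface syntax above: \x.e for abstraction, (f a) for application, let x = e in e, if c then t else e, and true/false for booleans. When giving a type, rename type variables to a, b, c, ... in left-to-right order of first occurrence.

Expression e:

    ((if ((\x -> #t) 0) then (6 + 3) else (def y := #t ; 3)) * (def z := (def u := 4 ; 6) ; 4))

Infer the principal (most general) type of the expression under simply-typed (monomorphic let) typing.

Trace:
\x._ : a -> Bool
  unify a -> Bool ~ Int -> b
  unify a ~ Int
  unify Bool ~ b
_ _ : Bool
  unify Bool ~ Bool
  unify Int ~ Int
  unify Int ~ Int
let y : Bool
  unify Int ~ Int
  unify Int ~ Int
let u : Int
let z : Int
  unify Int ~ Int

Answer: Int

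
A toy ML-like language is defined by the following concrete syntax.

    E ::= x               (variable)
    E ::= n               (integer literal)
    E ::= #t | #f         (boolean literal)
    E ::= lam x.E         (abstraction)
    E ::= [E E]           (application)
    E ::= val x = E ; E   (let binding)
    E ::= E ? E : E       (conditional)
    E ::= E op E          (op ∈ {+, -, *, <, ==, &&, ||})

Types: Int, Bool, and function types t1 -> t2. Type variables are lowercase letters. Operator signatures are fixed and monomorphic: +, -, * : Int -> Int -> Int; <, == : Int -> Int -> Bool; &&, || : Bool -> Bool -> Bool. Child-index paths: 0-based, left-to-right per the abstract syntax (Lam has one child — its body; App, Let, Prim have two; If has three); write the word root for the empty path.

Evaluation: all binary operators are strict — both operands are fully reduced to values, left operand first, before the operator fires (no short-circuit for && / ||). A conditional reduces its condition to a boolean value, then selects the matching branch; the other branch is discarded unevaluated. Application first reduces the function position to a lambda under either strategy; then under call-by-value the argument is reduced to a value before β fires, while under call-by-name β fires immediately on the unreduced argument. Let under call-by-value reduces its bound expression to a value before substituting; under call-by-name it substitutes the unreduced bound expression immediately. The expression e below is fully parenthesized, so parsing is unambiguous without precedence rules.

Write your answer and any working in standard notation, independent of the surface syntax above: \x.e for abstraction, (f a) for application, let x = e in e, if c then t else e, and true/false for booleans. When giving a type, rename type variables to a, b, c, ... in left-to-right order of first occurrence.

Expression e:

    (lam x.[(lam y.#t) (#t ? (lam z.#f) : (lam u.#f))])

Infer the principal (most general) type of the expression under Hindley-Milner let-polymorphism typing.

Answer: a -> Bool

Derivation:
\y._ : b -> Bool
  unify Bool ~ Bool
\z._ : c -> Bool
\u._ : d -> Bool
  unify c -> Bool ~ d -> Bool
  unify c ~ d
  unify Bool ~ Bool
  unify b -> Bool ~ (d -> Bool) -> e
  unify b ~ d -> Bool
  unify Bool ~ e
_ _ : Bool
\x._ : a -> Bool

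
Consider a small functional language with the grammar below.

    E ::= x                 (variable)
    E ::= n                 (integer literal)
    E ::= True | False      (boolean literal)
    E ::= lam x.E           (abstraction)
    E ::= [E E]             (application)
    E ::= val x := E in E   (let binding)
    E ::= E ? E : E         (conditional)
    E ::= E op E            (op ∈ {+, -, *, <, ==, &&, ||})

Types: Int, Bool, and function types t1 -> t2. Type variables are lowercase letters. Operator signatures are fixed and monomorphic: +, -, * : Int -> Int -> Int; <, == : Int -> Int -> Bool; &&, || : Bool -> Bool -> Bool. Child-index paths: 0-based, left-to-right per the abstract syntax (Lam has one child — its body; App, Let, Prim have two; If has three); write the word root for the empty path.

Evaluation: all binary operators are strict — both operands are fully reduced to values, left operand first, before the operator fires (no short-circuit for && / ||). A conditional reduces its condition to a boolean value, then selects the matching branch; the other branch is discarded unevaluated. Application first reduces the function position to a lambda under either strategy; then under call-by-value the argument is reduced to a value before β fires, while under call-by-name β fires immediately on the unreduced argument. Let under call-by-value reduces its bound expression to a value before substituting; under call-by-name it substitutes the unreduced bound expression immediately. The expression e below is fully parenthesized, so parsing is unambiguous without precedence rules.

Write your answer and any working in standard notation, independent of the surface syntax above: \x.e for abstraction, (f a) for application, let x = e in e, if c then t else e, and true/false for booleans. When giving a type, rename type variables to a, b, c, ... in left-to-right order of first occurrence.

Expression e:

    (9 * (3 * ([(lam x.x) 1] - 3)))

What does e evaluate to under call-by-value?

Answer: -54

Working:
step 0: (9 * (3 * (((\x.x) 1) - 3)))
step 1: [beta@1.1.0] (9 * (3 * (1 - 3)))
step 2: [delta@1.1] (9 * (3 * -2))
step 3: [delta@1] (9 * -6)
step 4: [delta@root] -54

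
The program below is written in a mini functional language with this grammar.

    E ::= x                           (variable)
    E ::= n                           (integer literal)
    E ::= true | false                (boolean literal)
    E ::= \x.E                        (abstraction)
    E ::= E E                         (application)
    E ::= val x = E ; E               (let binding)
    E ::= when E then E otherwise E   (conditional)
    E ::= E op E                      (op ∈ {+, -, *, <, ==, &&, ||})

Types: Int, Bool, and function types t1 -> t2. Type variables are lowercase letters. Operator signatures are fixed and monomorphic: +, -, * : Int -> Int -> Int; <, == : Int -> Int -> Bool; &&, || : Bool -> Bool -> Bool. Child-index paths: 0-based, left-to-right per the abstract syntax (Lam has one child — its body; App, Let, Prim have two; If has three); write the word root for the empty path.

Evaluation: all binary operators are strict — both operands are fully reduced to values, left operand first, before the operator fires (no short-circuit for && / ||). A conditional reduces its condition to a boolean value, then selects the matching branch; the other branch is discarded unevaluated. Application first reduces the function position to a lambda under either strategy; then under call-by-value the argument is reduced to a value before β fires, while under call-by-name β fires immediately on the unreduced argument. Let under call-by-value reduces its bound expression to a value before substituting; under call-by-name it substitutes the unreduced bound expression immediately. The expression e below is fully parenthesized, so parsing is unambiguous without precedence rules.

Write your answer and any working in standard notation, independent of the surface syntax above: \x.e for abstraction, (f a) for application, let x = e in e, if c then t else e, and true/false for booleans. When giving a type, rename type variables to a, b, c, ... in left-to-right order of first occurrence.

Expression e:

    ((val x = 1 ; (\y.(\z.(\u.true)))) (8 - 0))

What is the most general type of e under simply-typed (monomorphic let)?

Derivation:
let x : Int
\u._ : c -> Bool
\z._ : b -> c -> Bool
\y._ : a -> b -> c -> Bool
  unify Int ~ Int
  unify Int ~ Int
  unify a -> b -> c -> Bool ~ Int -> d
  unify a ~ Int
  unify b -> c -> Bool ~ d
_ _ : b -> c -> Bool

Answer: a -> b -> Bool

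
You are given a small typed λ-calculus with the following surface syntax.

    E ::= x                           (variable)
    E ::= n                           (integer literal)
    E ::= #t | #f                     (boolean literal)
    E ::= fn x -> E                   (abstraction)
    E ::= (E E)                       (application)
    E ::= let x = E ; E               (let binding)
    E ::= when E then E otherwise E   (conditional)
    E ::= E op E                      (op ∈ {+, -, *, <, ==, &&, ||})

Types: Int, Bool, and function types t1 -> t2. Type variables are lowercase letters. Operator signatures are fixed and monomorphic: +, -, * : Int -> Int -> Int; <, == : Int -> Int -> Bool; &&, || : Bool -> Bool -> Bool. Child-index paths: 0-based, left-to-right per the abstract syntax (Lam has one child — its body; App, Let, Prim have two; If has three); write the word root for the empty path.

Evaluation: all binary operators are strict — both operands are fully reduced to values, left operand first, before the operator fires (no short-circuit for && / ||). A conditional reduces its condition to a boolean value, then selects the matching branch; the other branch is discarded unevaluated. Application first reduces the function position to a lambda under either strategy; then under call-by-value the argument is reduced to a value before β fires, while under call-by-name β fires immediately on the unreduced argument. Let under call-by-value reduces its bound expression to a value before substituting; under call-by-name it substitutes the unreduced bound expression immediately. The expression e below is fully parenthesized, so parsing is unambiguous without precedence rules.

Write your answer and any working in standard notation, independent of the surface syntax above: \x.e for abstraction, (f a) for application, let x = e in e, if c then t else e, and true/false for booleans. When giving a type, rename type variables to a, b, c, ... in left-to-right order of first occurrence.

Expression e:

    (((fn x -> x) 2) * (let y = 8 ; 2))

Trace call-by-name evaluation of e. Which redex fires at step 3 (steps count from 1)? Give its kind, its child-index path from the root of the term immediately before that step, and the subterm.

Working:
step 0: (((\x.x) 2) * (let y = 8 in 2))
step 1: [beta@0] (2 * (let y = 8 in 2))
step 2: [let@1] (2 * 2)
step 3: [delta@root] 4

Answer: delta at root : (2 * 2)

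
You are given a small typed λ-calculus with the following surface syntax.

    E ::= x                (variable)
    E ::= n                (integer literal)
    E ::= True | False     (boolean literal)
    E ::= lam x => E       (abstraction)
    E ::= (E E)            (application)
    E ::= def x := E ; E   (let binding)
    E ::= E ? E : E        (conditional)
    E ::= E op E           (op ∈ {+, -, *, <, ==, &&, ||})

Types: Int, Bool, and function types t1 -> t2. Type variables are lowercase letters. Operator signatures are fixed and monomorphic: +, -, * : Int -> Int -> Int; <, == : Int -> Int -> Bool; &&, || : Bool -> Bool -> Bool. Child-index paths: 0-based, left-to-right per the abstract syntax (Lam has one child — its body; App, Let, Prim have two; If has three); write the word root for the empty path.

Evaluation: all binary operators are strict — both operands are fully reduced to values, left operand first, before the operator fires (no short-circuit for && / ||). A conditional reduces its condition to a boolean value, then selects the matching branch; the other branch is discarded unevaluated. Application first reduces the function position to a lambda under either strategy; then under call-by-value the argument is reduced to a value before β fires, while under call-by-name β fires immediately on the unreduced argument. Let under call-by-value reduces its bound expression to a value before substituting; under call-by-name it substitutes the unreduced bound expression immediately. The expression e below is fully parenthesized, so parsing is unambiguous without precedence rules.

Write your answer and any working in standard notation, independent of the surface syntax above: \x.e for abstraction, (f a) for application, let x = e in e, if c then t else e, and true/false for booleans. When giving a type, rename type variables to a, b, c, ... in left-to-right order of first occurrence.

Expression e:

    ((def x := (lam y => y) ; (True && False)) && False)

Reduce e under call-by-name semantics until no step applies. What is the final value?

Answer: false

Derivation:
step 0: ((let x = (\y.y) in (true && false)) && false)
step 1: [let@0] ((true && false) && false)
step 2: [delta@0] (false && false)
step 3: [delta@root] false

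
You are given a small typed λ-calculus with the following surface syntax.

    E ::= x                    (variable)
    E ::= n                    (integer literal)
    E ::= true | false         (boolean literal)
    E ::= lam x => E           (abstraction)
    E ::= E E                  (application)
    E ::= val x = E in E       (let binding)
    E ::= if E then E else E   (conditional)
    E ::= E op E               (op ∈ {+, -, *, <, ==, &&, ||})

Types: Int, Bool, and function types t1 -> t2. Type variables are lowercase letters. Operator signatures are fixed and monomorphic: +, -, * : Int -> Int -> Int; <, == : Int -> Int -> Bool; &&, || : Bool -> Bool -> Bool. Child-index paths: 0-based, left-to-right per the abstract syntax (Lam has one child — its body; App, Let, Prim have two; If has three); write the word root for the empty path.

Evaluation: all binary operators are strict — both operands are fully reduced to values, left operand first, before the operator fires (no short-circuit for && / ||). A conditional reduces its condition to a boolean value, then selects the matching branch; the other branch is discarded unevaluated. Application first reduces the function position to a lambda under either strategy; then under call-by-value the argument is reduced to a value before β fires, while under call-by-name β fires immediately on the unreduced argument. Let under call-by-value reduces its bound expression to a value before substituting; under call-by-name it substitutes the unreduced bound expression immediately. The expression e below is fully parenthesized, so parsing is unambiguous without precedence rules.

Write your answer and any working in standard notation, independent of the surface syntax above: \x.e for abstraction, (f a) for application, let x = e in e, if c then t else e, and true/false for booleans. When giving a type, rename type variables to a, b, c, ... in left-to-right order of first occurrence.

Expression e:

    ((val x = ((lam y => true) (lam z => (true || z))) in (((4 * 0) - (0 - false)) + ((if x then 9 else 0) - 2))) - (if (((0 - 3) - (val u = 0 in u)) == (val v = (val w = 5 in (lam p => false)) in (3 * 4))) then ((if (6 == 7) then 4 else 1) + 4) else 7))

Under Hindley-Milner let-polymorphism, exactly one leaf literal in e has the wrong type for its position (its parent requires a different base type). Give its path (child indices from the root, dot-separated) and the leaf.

Derivation:
\y._ : a -> Bool
  unify Bool ~ Bool
z : b
  unify b ~ Bool
\z._ : Bool -> Bool
  unify a -> Bool ~ (Bool -> Bool) -> c
  unify a ~ Bool -> Bool
  unify Bool ~ c
_ _ : Bool
let x : Bool
  unify Int ~ Int
  unify Int ~ Int
  unify Int ~ Int
  unify Int ~ Int
  unify Bool ~ Int
  FAIL: mismatch Bool ~ Int

Answer: 0.1.0.1.1 : false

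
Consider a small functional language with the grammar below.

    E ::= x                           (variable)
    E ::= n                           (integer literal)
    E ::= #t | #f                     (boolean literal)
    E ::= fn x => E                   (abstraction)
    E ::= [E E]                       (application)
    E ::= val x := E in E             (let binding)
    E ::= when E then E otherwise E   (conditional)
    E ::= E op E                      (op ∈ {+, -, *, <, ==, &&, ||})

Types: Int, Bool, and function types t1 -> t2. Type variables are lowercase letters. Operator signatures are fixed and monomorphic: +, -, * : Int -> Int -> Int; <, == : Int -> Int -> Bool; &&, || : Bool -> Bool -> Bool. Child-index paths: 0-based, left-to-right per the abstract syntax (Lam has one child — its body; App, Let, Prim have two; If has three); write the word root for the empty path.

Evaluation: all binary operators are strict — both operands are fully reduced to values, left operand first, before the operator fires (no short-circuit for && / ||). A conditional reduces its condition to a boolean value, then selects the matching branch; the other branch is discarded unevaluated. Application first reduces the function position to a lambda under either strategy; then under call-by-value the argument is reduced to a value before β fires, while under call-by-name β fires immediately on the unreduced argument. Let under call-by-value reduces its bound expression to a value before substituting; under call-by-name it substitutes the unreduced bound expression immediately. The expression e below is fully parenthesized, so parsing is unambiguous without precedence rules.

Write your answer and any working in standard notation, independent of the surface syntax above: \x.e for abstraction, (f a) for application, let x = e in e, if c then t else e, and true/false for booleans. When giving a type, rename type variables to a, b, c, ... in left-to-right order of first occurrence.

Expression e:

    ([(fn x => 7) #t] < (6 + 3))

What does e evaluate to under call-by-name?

Derivation:
step 0: (((\x.7) true) < (6 + 3))
step 1: [beta@0] (7 < (6 + 3))
step 2: [delta@1] (7 < 9)
step 3: [delta@root] true

Answer: true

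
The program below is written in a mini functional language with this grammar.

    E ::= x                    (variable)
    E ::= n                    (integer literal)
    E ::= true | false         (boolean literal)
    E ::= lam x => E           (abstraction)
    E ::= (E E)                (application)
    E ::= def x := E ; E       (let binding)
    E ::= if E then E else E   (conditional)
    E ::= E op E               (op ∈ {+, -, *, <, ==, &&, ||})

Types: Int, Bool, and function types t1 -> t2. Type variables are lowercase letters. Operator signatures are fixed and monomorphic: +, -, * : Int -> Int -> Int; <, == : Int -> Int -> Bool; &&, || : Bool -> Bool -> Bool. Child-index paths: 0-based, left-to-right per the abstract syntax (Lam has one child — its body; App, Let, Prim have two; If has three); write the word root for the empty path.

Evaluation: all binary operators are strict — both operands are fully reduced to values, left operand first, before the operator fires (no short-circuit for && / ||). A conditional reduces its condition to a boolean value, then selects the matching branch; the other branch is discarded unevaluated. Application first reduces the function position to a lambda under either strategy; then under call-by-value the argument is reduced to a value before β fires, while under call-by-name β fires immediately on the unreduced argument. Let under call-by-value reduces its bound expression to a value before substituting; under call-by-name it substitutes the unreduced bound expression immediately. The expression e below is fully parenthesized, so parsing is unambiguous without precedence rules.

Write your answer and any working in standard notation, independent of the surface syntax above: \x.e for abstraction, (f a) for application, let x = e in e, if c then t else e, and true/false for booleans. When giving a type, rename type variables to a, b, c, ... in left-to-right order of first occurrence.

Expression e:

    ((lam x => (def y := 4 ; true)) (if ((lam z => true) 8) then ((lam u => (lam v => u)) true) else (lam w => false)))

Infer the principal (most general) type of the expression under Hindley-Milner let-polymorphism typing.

Working:
let y : Int
\x._ : a -> Bool
\z._ : b -> Bool
  unify b -> Bool ~ Int -> c
  unify b ~ Int
  unify Bool ~ c
_ _ : Bool
  unify Bool ~ Bool
u : d
\v._ : e -> d
\u._ : d -> e -> d
  unify d -> e -> d ~ Bool -> f
  unify d ~ Bool
  unify e -> Bool ~ f
_ _ : e -> Bool
\w._ : g -> Bool
  unify e -> Bool ~ g -> Bool
  unify e ~ g
  unify Bool ~ Bool
  unify a -> Bool ~ (g -> Bool) -> h
  unify a ~ g -> Bool
  unify Bool ~ h
_ _ : Bool

Answer: Bool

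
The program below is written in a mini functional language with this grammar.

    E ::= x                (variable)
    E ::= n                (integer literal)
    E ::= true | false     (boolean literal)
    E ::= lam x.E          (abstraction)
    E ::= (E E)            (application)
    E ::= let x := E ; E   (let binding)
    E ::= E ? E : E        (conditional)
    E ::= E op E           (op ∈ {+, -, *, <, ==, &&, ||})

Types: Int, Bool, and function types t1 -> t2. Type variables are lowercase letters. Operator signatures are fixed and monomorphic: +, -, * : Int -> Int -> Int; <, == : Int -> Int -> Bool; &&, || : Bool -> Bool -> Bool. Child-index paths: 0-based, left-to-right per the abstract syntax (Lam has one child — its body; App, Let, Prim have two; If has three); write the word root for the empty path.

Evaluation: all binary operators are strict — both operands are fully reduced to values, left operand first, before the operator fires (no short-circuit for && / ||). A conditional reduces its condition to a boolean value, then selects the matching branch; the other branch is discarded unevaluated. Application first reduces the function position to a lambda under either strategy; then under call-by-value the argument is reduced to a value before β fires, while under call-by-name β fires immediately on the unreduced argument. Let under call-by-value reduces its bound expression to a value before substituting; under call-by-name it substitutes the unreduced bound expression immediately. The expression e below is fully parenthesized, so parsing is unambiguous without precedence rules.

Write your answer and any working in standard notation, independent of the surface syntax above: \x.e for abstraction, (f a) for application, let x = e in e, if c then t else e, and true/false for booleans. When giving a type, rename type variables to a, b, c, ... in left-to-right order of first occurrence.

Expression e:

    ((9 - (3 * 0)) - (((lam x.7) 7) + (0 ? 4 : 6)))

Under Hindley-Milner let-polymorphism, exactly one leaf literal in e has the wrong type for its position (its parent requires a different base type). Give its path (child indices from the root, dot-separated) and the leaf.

Answer: 1.1.0 : 0

Derivation:
  unify Int ~ Int
  unify Int ~ Int
  unify Int ~ Int
  unify Int ~ Int
  unify Int ~ Int
\x._ : a -> Int
  unify a -> Int ~ Int -> b
  unify a ~ Int
  unify Int ~ b
_ _ : Int
  unify Int ~ Int
  unify Int ~ Bool
  FAIL: mismatch Int ~ Bool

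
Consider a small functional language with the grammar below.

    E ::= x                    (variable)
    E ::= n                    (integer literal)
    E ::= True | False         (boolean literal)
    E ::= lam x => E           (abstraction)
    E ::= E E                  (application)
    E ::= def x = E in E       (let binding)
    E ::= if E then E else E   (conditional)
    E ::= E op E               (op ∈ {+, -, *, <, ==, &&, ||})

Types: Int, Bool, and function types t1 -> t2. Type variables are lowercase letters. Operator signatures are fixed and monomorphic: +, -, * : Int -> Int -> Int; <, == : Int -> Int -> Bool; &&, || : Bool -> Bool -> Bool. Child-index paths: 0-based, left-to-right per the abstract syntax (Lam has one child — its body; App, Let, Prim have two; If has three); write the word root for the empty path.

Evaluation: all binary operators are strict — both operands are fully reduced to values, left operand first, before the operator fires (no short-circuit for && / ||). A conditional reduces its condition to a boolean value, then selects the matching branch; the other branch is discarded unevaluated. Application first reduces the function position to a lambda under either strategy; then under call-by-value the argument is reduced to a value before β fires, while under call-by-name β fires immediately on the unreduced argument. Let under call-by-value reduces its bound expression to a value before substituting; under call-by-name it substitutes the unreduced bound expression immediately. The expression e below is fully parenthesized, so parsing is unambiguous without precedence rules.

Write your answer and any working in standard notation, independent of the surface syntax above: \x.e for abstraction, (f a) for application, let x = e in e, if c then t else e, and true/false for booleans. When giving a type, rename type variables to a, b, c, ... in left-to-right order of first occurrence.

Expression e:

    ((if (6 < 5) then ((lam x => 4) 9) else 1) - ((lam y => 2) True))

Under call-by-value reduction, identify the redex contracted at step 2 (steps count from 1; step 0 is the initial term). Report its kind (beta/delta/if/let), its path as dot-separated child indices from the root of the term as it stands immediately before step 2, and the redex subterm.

Answer: if at 0 : (if false then ((\x.4) 9) else 1)

Working:
step 0: ((if (6 < 5) then ((\x.4) 9) else 1) - ((\y.2) true))
step 1: [delta@0.0] ((if false then ((\x.4) 9) else 1) - ((\y.2) true))
step 2: [if@0] (1 - ((\y.2) true))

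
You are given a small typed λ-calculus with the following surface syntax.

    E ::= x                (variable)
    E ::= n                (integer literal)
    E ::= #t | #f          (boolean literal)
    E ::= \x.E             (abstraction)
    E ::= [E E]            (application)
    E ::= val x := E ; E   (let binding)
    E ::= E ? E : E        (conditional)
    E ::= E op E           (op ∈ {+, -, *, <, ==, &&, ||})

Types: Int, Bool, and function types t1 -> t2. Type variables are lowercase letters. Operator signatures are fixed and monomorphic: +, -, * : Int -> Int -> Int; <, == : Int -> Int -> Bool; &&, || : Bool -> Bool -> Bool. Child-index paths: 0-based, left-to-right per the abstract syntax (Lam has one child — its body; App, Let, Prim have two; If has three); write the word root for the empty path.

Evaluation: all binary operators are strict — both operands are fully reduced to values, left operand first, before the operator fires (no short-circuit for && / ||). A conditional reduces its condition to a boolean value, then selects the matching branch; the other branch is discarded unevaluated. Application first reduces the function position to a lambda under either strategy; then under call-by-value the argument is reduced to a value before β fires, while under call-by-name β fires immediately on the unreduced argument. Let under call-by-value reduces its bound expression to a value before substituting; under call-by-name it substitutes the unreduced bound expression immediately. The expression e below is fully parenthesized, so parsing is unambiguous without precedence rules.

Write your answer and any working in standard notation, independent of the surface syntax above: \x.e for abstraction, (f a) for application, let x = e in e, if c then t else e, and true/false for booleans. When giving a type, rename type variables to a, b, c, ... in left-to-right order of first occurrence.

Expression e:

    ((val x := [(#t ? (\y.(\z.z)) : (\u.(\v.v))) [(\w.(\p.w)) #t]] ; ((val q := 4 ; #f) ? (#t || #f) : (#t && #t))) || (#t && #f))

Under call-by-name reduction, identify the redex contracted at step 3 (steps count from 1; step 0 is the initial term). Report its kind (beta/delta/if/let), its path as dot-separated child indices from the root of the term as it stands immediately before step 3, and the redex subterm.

Answer: if at 0 : (if false then (true || false) else (true && true))

Working:
step 0: ((let x = ((if true then (\y.(\z.z)) else (\u.(\v.v))) ((\w.(\p.w)) true)) in (if (let q = 4 in false) then (true || false) else (true && true))) || (true && false))
step 1: [let@0] ((if (let q = 4 in false) then (true || false) else (true && true)) || (true && false))
step 2: [let@0.0] ((if false then (true || false) else (true && true)) || (true && false))
step 3: [if@0] ((true && true) || (true && false))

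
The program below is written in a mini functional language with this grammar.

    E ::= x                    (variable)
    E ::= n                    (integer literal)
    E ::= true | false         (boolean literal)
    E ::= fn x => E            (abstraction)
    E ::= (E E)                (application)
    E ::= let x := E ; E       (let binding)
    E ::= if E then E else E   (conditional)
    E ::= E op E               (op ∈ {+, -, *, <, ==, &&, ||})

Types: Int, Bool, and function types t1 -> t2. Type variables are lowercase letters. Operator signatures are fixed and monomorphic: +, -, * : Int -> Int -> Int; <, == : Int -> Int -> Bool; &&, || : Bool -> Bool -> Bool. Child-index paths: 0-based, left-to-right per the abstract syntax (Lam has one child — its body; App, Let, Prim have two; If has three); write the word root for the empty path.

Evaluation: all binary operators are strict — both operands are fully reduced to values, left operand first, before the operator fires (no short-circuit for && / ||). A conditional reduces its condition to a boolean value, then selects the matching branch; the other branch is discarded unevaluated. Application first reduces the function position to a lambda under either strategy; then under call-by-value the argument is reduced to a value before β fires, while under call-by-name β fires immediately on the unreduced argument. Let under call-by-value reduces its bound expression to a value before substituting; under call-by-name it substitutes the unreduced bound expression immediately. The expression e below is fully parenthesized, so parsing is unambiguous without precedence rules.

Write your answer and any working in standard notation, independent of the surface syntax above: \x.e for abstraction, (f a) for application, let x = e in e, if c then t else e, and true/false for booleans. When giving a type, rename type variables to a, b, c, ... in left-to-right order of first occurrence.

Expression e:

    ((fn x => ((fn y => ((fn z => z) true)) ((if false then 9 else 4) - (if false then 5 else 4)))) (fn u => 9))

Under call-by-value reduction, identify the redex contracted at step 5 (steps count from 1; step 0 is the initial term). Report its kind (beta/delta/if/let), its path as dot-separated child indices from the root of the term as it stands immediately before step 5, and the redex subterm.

Derivation:
step 0: ((\x.((\y.((\z.z) true)) ((if false then 9 else 4) - (if false then 5 else 4)))) (\u.9))
step 1: [beta@root] ((\y.((\z.z) true)) ((if false then 9 else 4) - (if false then 5 else 4)))
step 2: [if@1.0] ((\y.((\z.z) true)) (4 - (if false then 5 else 4)))
step 3: [if@1.1] ((\y.((\z.z) true)) (4 - 4))
step 4: [delta@1] ((\y.((\z.z) true)) 0)
step 5: [beta@root] ((\z.z) true)

Answer: beta at root : ((\y.((\z.z) true)) 0)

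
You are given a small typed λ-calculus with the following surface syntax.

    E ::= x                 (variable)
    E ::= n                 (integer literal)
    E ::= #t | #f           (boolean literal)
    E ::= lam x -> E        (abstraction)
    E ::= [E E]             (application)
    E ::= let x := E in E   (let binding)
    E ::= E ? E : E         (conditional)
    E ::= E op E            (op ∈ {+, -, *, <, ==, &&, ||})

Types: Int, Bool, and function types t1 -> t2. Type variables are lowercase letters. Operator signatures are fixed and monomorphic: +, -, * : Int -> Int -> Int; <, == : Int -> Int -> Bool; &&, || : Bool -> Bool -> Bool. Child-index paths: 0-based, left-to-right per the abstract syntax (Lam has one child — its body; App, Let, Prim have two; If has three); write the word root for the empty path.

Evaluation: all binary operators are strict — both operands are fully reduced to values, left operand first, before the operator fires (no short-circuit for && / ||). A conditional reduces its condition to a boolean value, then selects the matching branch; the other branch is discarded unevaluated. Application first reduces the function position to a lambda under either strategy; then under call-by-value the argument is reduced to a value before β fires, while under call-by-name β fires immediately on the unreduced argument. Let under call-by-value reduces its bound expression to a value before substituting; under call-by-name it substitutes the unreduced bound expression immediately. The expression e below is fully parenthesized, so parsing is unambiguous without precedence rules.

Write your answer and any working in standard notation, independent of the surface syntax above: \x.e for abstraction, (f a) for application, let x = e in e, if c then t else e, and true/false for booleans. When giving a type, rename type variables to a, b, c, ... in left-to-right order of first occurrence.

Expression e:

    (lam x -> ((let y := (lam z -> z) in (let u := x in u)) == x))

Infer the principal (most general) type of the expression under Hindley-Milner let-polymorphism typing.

Answer: Int -> Bool

Working:
z : b
\z._ : b -> b
let y : forall. b -> b
x : a
let u : a
u : a
  unify a ~ Int
x : Int
  unify Int ~ Int
\x._ : Int -> Bool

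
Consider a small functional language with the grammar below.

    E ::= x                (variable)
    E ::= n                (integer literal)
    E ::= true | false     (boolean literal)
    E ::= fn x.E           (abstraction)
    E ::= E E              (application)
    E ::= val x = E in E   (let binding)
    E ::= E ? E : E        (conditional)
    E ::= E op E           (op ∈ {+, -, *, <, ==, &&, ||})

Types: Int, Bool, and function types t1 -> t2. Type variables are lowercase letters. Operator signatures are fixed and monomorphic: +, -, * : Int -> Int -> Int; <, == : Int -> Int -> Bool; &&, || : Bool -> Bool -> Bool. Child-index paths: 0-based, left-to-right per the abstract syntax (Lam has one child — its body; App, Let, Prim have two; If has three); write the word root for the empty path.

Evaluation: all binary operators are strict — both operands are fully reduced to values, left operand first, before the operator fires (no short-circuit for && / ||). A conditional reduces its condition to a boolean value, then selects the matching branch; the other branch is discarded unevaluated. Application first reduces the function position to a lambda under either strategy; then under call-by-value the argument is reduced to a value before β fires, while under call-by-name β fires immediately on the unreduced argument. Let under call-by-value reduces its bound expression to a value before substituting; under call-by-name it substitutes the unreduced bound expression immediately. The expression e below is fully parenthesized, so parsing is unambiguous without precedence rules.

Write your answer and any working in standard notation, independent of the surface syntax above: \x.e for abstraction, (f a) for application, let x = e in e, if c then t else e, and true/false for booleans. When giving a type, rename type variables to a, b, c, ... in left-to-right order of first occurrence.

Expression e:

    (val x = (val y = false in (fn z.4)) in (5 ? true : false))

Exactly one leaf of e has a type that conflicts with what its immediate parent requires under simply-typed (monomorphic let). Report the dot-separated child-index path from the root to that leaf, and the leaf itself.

Answer: 1.0 : 5

Trace:
let y : Bool
\z._ : a -> Int
let x : a -> Int
  unify Int ~ Bool
  FAIL: mismatch Int ~ Bool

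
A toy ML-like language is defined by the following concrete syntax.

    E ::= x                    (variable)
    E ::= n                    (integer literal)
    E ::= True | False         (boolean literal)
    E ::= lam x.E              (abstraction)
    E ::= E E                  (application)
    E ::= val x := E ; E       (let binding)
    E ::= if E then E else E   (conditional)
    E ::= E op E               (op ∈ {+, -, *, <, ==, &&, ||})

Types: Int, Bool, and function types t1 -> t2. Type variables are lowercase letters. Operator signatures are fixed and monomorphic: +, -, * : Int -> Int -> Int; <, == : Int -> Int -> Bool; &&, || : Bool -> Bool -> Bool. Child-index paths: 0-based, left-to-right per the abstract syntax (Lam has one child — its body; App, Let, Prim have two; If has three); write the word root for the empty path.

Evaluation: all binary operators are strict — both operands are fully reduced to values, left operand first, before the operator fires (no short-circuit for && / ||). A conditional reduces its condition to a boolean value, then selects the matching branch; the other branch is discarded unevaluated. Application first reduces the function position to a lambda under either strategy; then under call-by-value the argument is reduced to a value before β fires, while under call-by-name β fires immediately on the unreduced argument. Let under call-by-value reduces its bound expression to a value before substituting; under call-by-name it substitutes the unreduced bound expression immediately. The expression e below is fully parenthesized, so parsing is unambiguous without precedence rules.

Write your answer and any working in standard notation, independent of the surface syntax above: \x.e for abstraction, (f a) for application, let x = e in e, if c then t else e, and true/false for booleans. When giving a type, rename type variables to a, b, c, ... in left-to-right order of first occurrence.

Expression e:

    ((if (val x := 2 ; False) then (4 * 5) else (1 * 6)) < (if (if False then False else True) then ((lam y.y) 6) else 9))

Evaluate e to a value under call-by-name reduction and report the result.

Trace:
step 0: ((if (let x = 2 in false) then (4 * 5) else (1 * 6)) < (if (if false then false else true) then ((\y.y) 6) else 9))
step 1: [let@0.0] ((if false then (4 * 5) else (1 * 6)) < (if (if false then false else true) then ((\y.y) 6) else 9))
step 2: [if@0] ((1 * 6) < (if (if false then false else true) then ((\y.y) 6) else 9))
step 3: [delta@0] (6 < (if (if false then false else true) then ((\y.y) 6) else 9))
step 4: [if@1.0] (6 < (if true then ((\y.y) 6) else 9))
step 5: [if@1] (6 < ((\y.y) 6))
step 6: [beta@1] (6 < 6)
step 7: [delta@root] false

Answer: false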